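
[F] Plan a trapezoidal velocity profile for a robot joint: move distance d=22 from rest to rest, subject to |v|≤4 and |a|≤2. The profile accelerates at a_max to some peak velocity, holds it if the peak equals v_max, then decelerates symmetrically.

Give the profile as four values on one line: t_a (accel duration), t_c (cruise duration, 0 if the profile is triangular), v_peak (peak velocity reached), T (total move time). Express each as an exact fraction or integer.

vₘ²/aₘ = 4²/2 = 8
22 ≥ 8 → trapezoidal
t_a = 4/2 = 2; v_peak = 4
d_cruise = 22 − 8 = 14; t_c = 14/4 = 7/2
T = 2·2 + 7/2 = 15/2

t_a=2 t_c=7/2 v_peak=4 T=15/2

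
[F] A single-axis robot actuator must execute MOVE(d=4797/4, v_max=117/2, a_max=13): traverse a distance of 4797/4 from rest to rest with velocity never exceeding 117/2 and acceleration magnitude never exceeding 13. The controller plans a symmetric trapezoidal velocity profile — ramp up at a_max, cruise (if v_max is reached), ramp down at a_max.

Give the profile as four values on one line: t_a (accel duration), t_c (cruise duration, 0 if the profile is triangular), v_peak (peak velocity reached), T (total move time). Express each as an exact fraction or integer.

t_a=9/2 t_c=16 v_peak=117/2 T=25

v_max²/a_max = (117/2)²/13 = 1053/4
4797/4 ≥ 1053/4 ⇒ cruise phase
t_a = (117/2)/13 = 9/2; v_peak = 117/2
d_cruise = 4797/4 − 1053/4 = 936; t_c = 936/(117/2) = 16
T = 2·9/2 + 16 = 25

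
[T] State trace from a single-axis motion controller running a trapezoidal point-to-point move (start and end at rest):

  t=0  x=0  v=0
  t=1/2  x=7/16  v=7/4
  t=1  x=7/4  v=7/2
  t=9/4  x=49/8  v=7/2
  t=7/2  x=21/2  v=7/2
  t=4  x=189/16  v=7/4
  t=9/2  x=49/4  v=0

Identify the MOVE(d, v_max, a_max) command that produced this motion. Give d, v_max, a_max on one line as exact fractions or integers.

final state: t=9/2, x=49/4, v=0 → d = 49/4
a_max = (7/4−0)/(1/2−0) = 7/2
max v = 7/2 over t∈[1,7/2] → v_max = 7/2
check: 7/2·(1+5/2) = 49/4 ✓

d=49/4 v_max=7/2 a_max=7/2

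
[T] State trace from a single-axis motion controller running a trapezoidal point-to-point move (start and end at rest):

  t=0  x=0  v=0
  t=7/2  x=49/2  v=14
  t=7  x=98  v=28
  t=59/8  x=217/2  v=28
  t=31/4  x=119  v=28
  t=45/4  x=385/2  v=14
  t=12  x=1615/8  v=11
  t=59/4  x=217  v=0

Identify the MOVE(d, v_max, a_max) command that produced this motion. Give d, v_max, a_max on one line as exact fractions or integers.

final state: t=59/4, x=217, v=0 → d = 217
a_max = (14−0)/(7/2−0) = 4
max v = 28 over t∈[7,31/4] → v_max = 28
check: 28·(7+3/4) = 217 ✓

d=217 v_max=28 a_max=4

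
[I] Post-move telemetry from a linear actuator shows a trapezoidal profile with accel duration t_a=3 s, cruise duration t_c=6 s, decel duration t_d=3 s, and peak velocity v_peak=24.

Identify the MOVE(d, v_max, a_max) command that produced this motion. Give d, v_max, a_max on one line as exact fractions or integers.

d=216 v_max=24 a_max=8

a_max = 24/3 = 8
d_a = ½·24·3 = 36; d_c = 24·6 = 144
d = 2·36 + 144 = 216
t_c = 6 > 0 → v_max = v_peak = 24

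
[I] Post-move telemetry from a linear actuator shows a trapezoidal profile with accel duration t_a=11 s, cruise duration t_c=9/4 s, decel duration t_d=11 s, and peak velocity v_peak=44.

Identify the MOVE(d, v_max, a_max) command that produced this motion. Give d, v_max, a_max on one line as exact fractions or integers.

d=583 v_max=44 a_max=4

a_max = 44/11 = 4
d_a = ½·44·11 = 242; d_c = 44·9/4 = 99
d = 2·242 + 99 = 583
t_c = 9/4 > 0 so v_max = 44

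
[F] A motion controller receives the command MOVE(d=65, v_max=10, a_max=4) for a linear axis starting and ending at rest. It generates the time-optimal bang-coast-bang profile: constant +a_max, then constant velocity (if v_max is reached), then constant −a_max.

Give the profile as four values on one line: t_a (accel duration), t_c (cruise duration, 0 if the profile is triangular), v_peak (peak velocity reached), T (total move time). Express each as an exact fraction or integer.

v_max²/a_max = 10²/4 = 25
65 ≥ 25 ⇒ cruise phase
t_a = 10/4 = 5/2; v_peak = 10
d_cruise = 65 − 25 = 40; t_c = 40/10 = 4
T = 2·5/2 + 4 = 9

t_a=5/2 t_c=4 v_peak=10 T=9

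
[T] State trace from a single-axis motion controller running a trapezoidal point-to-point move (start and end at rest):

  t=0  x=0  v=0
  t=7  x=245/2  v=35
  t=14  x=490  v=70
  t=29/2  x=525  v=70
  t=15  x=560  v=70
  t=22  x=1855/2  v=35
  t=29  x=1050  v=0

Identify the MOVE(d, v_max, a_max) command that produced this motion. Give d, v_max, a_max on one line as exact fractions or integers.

d=1050 v_max=70 a_max=5

final state: t=29, x=1050, v=0 → d = 1050
a_max = (35−0)/(7−0) = 5
max v = 70 over t∈[14,15] → v_max = 70
check: 70·(14+1) = 1050 ✓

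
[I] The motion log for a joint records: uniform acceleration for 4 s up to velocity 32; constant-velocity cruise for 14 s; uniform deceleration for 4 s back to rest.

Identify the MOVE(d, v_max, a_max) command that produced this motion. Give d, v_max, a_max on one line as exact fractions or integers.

d=576 v_max=32 a_max=8

a_max = 32/4 = 8
d_a = ½·32·4 = 64; d_c = 32·14 = 448
d = 2·64 + 448 = 576
t_c = 14 > 0 → v_max = v_peak = 32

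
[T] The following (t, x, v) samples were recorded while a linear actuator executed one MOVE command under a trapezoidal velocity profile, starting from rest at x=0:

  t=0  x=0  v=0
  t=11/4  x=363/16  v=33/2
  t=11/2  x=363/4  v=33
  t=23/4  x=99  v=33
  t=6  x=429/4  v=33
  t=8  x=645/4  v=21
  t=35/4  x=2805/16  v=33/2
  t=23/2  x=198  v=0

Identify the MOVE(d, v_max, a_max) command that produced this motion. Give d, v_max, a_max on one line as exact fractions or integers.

d=198 v_max=33 a_max=6

final state: t=23/2, x=198, v=0 → d = 198
a_max = (33/2−0)/(11/4−0) = 6
max v = 33 over t∈[11/2,6] → v_max = 33
check: 33·(11/2+1/2) = 198 ✓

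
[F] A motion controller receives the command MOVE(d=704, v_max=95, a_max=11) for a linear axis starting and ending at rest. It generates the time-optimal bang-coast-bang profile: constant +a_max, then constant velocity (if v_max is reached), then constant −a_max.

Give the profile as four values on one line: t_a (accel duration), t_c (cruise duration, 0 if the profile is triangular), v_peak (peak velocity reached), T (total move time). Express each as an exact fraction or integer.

v_max²/a_max = 95²/11 = 9025/11
704 < 9025/11 ⇒ no cruise
v_peak = √(704·11) = √7744 = 88
t_a = 88/11 = 8; t_c = 0
T = 2·8 = 16

t_a=8 t_c=0 v_peak=88 T=16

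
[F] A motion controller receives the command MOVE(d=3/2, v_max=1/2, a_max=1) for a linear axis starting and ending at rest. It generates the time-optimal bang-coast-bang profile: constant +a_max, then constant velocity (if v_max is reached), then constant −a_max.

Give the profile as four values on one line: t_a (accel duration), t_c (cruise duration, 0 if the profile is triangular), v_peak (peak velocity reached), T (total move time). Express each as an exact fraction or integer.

t_a=1/2 t_c=5/2 v_peak=1/2 T=7/2

v_max²/a_max = (1/2)²/1 = 1/4
3/2 ≥ 1/4 ⇒ cruise phase
t_a = (1/2)/1 = 1/2; v_peak = 1/2
d_cruise = 3/2 − 1/4 = 5/4; t_c = (5/4)/(1/2) = 5/2
T = 2·1/2 + 5/2 = 7/2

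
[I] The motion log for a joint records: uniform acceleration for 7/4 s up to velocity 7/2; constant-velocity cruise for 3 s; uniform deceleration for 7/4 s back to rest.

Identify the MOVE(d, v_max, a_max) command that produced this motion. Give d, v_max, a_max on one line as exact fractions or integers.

a_max = (7/2)/(7/4) = 2
d_a = ½·7/2·7/4 = 49/16; d_c = 7/2·3 = 21/2
d = 2·49/16 + 21/2 = 133/8
t_c = 3 > 0 ⇒ limit active, v_max = 7/2

d=133/8 v_max=7/2 a_max=2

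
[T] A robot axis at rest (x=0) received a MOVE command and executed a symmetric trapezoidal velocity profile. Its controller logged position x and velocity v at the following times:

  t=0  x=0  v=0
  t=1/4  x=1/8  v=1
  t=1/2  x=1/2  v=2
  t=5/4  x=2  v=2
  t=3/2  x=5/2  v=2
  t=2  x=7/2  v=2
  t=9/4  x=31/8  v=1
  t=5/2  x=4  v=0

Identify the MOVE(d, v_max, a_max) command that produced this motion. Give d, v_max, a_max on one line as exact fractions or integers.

final state: t=5/2, x=4, v=0 → d = 4
a_max = (1−0)/(1/4−0) = 4
max v = 2 over t∈[1/2,2] → v_max = 2
check: 2·(1/2+3/2) = 4 ✓

d=4 v_max=2 a_max=4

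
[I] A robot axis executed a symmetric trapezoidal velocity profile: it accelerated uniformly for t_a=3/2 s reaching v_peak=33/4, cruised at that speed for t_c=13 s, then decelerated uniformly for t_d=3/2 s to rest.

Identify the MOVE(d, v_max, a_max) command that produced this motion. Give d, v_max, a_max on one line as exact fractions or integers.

d=957/8 v_max=33/4 a_max=11/2

a_max = (33/4)/(3/2) = 11/2
d_a = ½·33/4·3/2 = 99/16; d_c = 33/4·13 = 429/4
d = 2·99/16 + 429/4 = 957/8
t_c = 13 > 0 → v_max = v_peak = 33/4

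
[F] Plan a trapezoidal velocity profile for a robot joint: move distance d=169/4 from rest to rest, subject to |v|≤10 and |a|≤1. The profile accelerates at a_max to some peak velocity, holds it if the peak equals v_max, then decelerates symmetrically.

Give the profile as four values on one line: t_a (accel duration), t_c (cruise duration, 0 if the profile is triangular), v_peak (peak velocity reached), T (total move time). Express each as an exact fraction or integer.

t_a=13/2 t_c=0 v_peak=13/2 T=13

vₘ²/aₘ = 10²/1 = 100
169/4 < 100 ⇒ no cruise
v_peak = √(169/4·1) = √(169/4) = 13/2
t_a = (13/2)/1 = 13/2; t_c = 0
T = 2·13/2 = 13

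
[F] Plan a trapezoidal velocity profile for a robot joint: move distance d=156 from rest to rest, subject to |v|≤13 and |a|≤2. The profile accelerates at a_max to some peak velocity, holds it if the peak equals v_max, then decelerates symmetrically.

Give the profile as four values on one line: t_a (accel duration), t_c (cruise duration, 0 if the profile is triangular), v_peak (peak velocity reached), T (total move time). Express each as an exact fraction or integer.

t_a=13/2 t_c=11/2 v_peak=13 T=37/2

(v_max)²/a_max = 13²/2 = 169/2
156 ≥ 169/2 so v_max reached
t_a = 13/2; v_peak = 13
d_cruise = 156 − 169/2 = 143/2; t_c = (143/2)/13 = 11/2
T = 2·13/2 + 11/2 = 37/2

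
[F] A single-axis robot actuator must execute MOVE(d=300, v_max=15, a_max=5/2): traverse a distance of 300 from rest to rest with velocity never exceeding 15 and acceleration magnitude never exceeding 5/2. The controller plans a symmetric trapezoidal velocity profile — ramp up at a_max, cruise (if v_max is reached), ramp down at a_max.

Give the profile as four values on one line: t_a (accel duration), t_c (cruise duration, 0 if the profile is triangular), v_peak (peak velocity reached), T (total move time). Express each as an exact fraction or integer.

vₘ²/aₘ = 15²/(5/2) = 90
300 ≥ 90 so v_max reached
t_a = 15/(5/2) = 6; v_peak = 15
d_cruise = 300 − 90 = 210; t_c = 210/15 = 14
T = 2·6 + 14 = 26

t_a=6 t_c=14 v_peak=15 T=26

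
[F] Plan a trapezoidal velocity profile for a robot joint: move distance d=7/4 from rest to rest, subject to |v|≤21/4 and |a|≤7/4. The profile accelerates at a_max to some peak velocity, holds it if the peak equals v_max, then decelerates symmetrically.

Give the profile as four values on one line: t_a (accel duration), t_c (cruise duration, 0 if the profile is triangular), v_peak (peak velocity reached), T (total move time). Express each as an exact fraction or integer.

v_max²/a_max = (21/4)²/(7/4) = 63/4
7/4 < 63/4 → triangular
v_peak = √(7/4·7/4) = √(49/16) = 7/4
t_a = (7/4)/(7/4) = 1; t_c = 0
T = 2·1 = 2

t_a=1 t_c=0 v_peak=7/4 T=2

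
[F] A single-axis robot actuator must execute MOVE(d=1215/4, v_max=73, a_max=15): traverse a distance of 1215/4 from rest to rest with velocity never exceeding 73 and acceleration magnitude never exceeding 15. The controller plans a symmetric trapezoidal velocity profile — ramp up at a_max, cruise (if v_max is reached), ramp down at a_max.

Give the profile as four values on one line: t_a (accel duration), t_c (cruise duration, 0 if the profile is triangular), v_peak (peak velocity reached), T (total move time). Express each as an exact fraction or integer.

v_max²/a_max = 73²/15 = 5329/15
1215/4 < 5329/15 → triangular
v_peak = √(1215/4·15) = √(18225/4) = 135/2
t_a = (135/2)/15 = 9/2; t_c = 0
T = 2·9/2 = 9

t_a=9/2 t_c=0 v_peak=135/2 T=9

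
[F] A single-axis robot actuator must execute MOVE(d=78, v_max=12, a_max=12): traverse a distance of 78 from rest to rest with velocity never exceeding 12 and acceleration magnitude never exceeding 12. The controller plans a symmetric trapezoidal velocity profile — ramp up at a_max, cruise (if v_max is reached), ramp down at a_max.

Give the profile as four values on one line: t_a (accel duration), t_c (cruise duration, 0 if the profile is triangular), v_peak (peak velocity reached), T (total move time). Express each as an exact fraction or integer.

vₘ²/aₘ = 12²/12 = 12
78 ≥ 12 so v_max reached
t_a = 12/12 = 1; v_peak = 12
d_cruise = 78 − 12 = 66; t_c = 66/12 = 11/2
T = 2·1 + 11/2 = 15/2

t_a=1 t_c=11/2 v_peak=12 T=15/2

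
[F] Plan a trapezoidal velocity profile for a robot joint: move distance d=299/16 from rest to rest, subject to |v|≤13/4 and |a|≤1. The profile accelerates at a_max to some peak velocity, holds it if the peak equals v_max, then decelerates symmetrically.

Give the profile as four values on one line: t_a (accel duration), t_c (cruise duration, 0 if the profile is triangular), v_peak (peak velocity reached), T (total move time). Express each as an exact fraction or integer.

vₘ²/aₘ = (13/4)²/1 = 169/16
299/16 ≥ 169/16 ⇒ cruise phase
t_a = (13/4)/1 = 13/4; v_peak = 13/4
d_cruise = 299/16 − 169/16 = 65/8; t_c = (65/8)/(13/4) = 5/2
T = 2·13/4 + 5/2 = 9

t_a=13/4 t_c=5/2 v_peak=13/4 T=9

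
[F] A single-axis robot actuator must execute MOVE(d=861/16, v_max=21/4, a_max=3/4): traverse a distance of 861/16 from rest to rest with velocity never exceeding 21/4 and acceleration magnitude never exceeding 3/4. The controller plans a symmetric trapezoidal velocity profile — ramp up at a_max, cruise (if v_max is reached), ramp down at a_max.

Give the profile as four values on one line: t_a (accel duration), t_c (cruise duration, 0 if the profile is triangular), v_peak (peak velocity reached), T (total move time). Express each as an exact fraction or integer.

t_a=7 t_c=13/4 v_peak=21/4 T=69/4

(v_max)²/a_max = (21/4)²/(3/4) = 147/4
861/16 ≥ 147/4 so v_max reached
t_a = (21/4)/(3/4) = 7; v_peak = 21/4
d_cruise = 861/16 − 147/4 = 273/16; t_c = (273/16)/(21/4) = 13/4
T = 2·7 + 13/4 = 69/4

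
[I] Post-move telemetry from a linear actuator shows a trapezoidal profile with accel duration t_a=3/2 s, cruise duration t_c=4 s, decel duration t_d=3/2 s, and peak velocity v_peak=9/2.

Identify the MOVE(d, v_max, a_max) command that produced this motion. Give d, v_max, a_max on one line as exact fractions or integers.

d=99/4 v_max=9/2 a_max=3

a_max = (9/2)/(3/2) = 3
d_a = ½·9/2·3/2 = 27/8; d_c = 9/2·4 = 18
d = 2·27/8 + 18 = 99/4
t_c = 4 > 0 ⇒ limit active, v_max = 9/2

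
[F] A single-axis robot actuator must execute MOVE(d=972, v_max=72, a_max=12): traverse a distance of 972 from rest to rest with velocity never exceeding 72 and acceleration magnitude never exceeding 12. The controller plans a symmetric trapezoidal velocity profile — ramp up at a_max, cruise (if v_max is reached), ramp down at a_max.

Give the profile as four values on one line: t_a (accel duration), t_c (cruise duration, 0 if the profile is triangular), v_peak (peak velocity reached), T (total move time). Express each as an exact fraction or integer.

vₘ²/aₘ = 72²/12 = 432
972 ≥ 432 ⇒ cruise phase
t_a = 72/12 = 6; v_peak = 72
d_cruise = 972 − 432 = 540; t_c = 540/72 = 15/2
T = 2·6 + 15/2 = 39/2

t_a=6 t_c=15/2 v_peak=72 T=39/2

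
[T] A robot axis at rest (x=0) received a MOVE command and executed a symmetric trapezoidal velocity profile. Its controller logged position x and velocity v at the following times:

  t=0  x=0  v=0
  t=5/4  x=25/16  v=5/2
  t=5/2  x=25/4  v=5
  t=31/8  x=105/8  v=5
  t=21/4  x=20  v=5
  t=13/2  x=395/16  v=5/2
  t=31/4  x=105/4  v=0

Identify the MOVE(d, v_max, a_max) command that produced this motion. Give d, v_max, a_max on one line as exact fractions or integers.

d=105/4 v_max=5 a_max=2

final state: t=31/4, x=105/4, v=0 → d = 105/4
a_max = (5/2−0)/(5/4−0) = 2
max v = 5 over t∈[5/2,21/4] → v_max = 5
check: 5·(5/2+11/4) = 105/4 ✓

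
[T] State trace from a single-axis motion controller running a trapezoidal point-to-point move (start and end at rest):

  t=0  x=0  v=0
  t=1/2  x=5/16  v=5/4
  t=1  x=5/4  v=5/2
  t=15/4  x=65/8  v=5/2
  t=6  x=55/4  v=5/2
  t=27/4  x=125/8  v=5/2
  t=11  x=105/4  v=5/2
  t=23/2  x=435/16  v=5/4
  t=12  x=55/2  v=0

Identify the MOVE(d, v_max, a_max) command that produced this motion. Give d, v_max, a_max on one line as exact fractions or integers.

final state: t=12, x=55/2, v=0 → d = 55/2
a_max = (5/4−0)/(1/2−0) = 5/2
max v = 5/2 over t∈[1,11] → v_max = 5/2
check: 5/2·(1+10) = 55/2 ✓

d=55/2 v_max=5/2 a_max=5/2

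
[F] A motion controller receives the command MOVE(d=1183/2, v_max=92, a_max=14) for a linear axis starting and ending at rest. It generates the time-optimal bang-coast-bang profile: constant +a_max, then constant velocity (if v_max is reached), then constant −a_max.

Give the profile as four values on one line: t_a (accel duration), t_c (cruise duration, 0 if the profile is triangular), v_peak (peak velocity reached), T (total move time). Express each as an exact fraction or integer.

t_a=13/2 t_c=0 v_peak=91 T=13

v_max²/a_max = 92²/14 = 4232/7
1183/2 < 4232/7 so t_c = 0
v_peak = √(1183/2·14) = √8281 = 91
t_a = 91/14 = 13/2; t_c = 0
T = 2·13/2 = 13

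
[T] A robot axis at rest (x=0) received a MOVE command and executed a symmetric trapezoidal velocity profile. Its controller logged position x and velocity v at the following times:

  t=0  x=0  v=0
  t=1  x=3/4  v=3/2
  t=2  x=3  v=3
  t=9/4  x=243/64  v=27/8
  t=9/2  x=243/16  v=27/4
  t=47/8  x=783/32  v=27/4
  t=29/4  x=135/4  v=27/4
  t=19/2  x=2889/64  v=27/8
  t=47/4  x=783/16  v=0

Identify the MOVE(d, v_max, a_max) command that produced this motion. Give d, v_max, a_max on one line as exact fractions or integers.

final state: t=47/4, x=783/16, v=0 → d = 783/16
a_max = (3/2−0)/(1−0) = 3/2
max v = 27/4 over t∈[9/2,29/4] → v_max = 27/4
check: 27/4·(9/2+11/4) = 783/16 ✓

d=783/16 v_max=27/4 a_max=3/2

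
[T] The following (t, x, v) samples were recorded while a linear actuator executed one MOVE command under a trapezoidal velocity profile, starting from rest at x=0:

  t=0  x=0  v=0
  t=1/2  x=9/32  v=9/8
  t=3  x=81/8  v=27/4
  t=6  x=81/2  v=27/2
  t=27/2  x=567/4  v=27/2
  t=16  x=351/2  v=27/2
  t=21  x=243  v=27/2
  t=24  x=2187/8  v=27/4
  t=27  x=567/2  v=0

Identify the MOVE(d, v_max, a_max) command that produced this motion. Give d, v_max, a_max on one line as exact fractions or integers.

d=567/2 v_max=27/2 a_max=9/4

final state: t=27, x=567/2, v=0 → d = 567/2
a_max = (9/8−0)/(1/2−0) = 9/4
max v = 27/2 over t∈[6,21] → v_max = 27/2
check: 27/2·(6+15) = 567/2 ✓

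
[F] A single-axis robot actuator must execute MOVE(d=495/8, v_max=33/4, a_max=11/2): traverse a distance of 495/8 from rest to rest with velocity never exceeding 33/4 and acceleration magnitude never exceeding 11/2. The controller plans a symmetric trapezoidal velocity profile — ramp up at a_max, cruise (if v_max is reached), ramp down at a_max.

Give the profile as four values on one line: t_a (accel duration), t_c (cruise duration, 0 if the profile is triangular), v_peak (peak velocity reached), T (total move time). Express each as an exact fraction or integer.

vₘ²/aₘ = (33/4)²/(11/2) = 99/8
495/8 ≥ 99/8 ⇒ cruise phase
t_a = (33/4)/(11/2) = 3/2; v_peak = 33/4
d_cruise = 495/8 − 99/8 = 99/2; t_c = (99/2)/(33/4) = 6
T = 2·3/2 + 6 = 9

t_a=3/2 t_c=6 v_peak=33/4 T=9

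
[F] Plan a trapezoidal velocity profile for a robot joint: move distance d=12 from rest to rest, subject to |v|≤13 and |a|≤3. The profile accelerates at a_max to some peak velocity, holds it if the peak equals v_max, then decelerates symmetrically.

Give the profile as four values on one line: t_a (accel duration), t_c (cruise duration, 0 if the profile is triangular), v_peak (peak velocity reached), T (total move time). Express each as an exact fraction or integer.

v_max²/a_max = 13²/3 = 169/3
12 < 169/3 → triangular
v_peak = √(12·3) = √36 = 6
t_a = 6/3 = 2; t_c = 0
T = 2·2 = 4

t_a=2 t_c=0 v_peak=6 T=4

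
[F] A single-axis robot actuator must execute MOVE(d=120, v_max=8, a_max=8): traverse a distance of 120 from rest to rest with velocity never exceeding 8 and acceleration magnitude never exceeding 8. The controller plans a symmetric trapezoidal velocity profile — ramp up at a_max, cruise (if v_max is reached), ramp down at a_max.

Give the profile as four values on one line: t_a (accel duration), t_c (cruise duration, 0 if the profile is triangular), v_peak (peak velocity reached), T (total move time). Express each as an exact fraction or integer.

vₘ²/aₘ = 8²/8 = 8
120 ≥ 8 so v_max reached
t_a = 8/8 = 1; v_peak = 8
d_cruise = 120 − 8 = 112; t_c = 112/8 = 14
T = 2·1 + 14 = 16

t_a=1 t_c=14 v_peak=8 T=16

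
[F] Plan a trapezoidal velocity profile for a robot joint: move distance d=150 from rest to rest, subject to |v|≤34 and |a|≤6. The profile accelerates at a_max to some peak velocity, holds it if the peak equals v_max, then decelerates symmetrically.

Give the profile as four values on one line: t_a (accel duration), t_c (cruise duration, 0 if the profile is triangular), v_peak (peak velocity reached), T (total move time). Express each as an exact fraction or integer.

t_a=5 t_c=0 v_peak=30 T=10

vₘ²/aₘ = 34²/6 = 578/3
150 < 578/3 ⇒ no cruise
v_peak = √(150·6) = √900 = 30
t_a = 30/6 = 5; t_c = 0
T = 2·5 = 10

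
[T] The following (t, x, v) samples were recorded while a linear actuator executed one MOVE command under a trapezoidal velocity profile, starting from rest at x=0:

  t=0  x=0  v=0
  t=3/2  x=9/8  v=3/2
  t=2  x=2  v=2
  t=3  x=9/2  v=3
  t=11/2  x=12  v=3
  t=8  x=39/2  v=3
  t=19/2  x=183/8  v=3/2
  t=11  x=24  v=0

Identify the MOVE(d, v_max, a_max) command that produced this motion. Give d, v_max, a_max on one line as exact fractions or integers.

final state: t=11, x=24, v=0 → d = 24
a_max = (3/2−0)/(3/2−0) = 1
max v = 3 over t∈[3,8] → v_max = 3
check: 3·(3+5) = 24 ✓

d=24 v_max=3 a_max=1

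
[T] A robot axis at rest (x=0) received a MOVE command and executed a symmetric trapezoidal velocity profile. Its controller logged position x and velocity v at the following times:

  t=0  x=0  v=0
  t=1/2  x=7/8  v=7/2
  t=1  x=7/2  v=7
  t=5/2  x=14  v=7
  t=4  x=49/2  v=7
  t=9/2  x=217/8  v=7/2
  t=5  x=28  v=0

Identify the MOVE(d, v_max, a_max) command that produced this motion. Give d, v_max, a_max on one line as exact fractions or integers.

d=28 v_max=7 a_max=7

final state: t=5, x=28, v=0 → d = 28
a_max = (7/2−0)/(1/2−0) = 7
max v = 7 over t∈[1,4] → v_max = 7
check: 7·(1+3) = 28 ✓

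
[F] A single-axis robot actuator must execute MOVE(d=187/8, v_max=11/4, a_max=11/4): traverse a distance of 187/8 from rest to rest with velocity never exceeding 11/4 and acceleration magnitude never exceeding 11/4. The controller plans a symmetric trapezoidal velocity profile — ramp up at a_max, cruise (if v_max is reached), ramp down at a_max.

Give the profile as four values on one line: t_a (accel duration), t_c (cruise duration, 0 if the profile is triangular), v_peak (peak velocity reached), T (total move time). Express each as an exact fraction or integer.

t_a=1 t_c=15/2 v_peak=11/4 T=19/2

v_max²/a_max = (11/4)²/(11/4) = 11/4
187/8 ≥ 11/4 so v_max reached
t_a = (11/4)/(11/4) = 1; v_peak = 11/4
d_cruise = 187/8 − 11/4 = 165/8; t_c = (165/8)/(11/4) = 15/2
T = 2·1 + 15/2 = 19/2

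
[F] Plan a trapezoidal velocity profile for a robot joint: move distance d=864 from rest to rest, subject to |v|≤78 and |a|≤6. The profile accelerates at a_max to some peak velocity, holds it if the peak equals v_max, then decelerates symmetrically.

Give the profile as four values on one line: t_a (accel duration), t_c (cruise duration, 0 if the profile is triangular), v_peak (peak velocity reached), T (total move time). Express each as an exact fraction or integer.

(v_max)²/a_max = 78²/6 = 1014
864 < 1014 → triangular
v_peak = √(864·6) = √5184 = 72
t_a = 72/6 = 12; t_c = 0
T = 2·12 = 24

t_a=12 t_c=0 v_peak=72 T=24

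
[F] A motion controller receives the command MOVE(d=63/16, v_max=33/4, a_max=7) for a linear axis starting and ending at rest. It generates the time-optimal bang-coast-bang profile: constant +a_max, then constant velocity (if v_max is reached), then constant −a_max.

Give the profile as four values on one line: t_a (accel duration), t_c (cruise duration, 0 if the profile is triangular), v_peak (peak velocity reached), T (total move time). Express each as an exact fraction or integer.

t_a=3/4 t_c=0 v_peak=21/4 T=3/2

vₘ²/aₘ = (33/4)²/7 = 1089/112
63/16 < 1089/112 ⇒ no cruise
v_peak = √(63/16·7) = √(441/16) = 21/4
t_a = (21/4)/7 = 3/4; t_c = 0
T = 2·3/4 = 3/2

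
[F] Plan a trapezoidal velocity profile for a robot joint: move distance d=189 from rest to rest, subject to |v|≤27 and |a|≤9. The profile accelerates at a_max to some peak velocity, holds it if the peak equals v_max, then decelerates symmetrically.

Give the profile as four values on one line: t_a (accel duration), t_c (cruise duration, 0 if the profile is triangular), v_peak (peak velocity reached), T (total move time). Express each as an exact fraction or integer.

v_max²/a_max = 27²/9 = 81
189 ≥ 81 → trapezoidal
t_a = 27/9 = 3; v_peak = 27
d_cruise = 189 − 81 = 108; t_c = 108/27 = 4
T = 2·3 + 4 = 10

t_a=3 t_c=4 v_peak=27 T=10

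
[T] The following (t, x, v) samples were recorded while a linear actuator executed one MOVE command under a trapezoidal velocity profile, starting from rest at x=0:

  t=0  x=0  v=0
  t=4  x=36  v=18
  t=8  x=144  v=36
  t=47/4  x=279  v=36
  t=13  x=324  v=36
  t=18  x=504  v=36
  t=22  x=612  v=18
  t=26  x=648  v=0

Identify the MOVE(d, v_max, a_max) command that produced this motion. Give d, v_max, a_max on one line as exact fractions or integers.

final state: t=26, x=648, v=0 → d = 648
a_max = (18−0)/(4−0) = 9/2
max v = 36 over t∈[8,18] → v_max = 36
check: 36·(8+10) = 648 ✓

d=648 v_max=36 a_max=9/2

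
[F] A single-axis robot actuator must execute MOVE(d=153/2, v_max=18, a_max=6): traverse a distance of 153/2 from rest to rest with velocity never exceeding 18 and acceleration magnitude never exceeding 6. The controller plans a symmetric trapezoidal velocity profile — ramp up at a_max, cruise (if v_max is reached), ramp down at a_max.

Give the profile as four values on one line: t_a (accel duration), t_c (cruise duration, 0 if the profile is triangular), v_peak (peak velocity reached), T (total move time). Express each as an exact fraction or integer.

(v_max)²/a_max = 18²/6 = 54
153/2 ≥ 54 → trapezoidal
t_a = 18/6 = 3; v_peak = 18
d_cruise = 153/2 − 54 = 45/2; t_c = (45/2)/18 = 5/4
T = 2·3 + 5/4 = 29/4

t_a=3 t_c=5/4 v_peak=18 T=29/4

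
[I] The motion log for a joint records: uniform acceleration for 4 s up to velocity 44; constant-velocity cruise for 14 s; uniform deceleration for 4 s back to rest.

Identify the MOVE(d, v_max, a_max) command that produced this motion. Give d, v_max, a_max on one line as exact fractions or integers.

d=792 v_max=44 a_max=11

a_max = 44/4 = 11
d_a = ½·44·4 = 88; d_c = 44·14 = 616
d = 2·88 + 616 = 792
t_c = 14 > 0 so v_max = 44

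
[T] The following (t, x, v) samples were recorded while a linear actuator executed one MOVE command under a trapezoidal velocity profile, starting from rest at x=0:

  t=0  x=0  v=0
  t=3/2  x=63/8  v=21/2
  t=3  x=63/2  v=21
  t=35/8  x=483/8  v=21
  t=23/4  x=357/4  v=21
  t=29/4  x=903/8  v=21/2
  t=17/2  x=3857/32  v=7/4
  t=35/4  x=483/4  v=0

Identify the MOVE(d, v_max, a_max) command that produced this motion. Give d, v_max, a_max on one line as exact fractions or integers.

d=483/4 v_max=21 a_max=7

final state: t=35/4, x=483/4, v=0 → d = 483/4
a_max = (21/2−0)/(3/2−0) = 7
max v = 21 over t∈[3,23/4] → v_max = 21
check: 21·(3+11/4) = 483/4 ✓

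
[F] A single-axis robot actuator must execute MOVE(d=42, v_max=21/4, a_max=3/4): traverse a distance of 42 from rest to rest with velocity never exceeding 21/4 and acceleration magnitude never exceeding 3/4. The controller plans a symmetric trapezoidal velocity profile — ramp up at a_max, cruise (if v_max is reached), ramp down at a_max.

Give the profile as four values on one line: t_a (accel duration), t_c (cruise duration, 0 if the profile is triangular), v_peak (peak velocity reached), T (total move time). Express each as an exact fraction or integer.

(v_max)²/a_max = (21/4)²/(3/4) = 147/4
42 ≥ 147/4 so v_max reached
t_a = (21/4)/(3/4) = 7; v_peak = 21/4
d_cruise = 42 − 147/4 = 21/4; t_c = (21/4)/(21/4) = 1
T = 2·7 + 1 = 15

t_a=7 t_c=1 v_peak=21/4 T=15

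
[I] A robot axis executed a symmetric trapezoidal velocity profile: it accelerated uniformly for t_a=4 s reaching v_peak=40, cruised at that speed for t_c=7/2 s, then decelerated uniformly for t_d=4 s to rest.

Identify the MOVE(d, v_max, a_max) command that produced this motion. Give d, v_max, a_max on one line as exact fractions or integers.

d=300 v_max=40 a_max=10

a_max = 40/4 = 10
d_a = ½·40·4 = 80; d_c = 40·7/2 = 140
d = 2·80 + 140 = 300
t_c = 7/2 > 0 ⇒ limit active, v_max = 40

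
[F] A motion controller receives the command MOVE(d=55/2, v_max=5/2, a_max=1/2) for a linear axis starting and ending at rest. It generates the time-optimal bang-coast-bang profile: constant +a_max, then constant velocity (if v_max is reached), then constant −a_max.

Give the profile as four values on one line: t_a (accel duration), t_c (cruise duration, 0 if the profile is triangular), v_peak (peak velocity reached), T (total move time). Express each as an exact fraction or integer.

(v_max)²/a_max = (5/2)²/(1/2) = 25/2
55/2 ≥ 25/2 → trapezoidal
t_a = (5/2)/(1/2) = 5; v_peak = 5/2
d_cruise = 55/2 − 25/2 = 15; t_c = 15/(5/2) = 6
T = 2·5 + 6 = 16

t_a=5 t_c=6 v_peak=5/2 T=16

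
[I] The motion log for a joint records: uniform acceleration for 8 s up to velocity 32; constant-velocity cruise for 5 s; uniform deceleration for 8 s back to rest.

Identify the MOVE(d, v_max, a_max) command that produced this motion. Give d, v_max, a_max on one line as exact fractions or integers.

d=416 v_max=32 a_max=4

a_max = 32/8 = 4
d_a = ½·32·8 = 128; d_c = 32·5 = 160
d = 2·128 + 160 = 416
t_c = 5 > 0 → v_max = v_peak = 32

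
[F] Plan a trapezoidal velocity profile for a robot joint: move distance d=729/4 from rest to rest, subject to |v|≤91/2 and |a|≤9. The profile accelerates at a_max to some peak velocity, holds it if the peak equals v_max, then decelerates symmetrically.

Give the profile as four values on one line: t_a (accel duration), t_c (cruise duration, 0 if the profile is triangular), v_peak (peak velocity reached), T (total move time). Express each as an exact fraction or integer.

vₘ²/aₘ = (91/2)²/9 = 8281/36
729/4 < 8281/36 → triangular
v_peak = √(729/4·9) = √(6561/4) = 81/2
t_a = (81/2)/9 = 9/2; t_c = 0
T = 2·9/2 = 9

t_a=9/2 t_c=0 v_peak=81/2 T=9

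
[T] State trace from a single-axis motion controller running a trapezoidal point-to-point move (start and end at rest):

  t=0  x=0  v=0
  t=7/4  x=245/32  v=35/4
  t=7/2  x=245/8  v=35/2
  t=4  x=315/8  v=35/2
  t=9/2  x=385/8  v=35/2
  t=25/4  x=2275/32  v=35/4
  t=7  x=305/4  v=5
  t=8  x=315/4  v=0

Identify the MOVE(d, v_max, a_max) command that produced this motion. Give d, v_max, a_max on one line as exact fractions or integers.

final state: t=8, x=315/4, v=0 → d = 315/4
a_max = (35/4−0)/(7/4−0) = 5
max v = 35/2 over t∈[7/2,9/2] → v_max = 35/2
check: 35/2·(7/2+1) = 315/4 ✓

d=315/4 v_max=35/2 a_max=5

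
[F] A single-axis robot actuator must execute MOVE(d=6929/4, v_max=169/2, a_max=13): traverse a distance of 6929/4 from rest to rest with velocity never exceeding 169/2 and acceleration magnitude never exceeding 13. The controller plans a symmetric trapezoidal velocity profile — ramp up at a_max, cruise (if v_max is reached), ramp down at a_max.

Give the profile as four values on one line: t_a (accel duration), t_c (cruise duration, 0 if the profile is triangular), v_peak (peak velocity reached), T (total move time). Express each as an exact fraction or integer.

t_a=13/2 t_c=14 v_peak=169/2 T=27

vₘ²/aₘ = (169/2)²/13 = 2197/4
6929/4 ≥ 2197/4 ⇒ cruise phase
t_a = (169/2)/13 = 13/2; v_peak = 169/2
d_cruise = 6929/4 − 2197/4 = 1183; t_c = 1183/(169/2) = 14
T = 2·13/2 + 14 = 27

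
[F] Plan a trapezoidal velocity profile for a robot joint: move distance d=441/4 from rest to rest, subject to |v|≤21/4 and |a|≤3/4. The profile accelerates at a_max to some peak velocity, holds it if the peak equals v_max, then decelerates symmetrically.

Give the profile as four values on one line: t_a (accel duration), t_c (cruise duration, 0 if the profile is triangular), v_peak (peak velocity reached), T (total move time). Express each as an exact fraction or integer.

vₘ²/aₘ = (21/4)²/(3/4) = 147/4
441/4 ≥ 147/4 ⇒ cruise phase
t_a = (21/4)/(3/4) = 7; v_peak = 21/4
d_cruise = 441/4 − 147/4 = 147/2; t_c = (147/2)/(21/4) = 14
T = 2·7 + 14 = 28

t_a=7 t_c=14 v_peak=21/4 T=28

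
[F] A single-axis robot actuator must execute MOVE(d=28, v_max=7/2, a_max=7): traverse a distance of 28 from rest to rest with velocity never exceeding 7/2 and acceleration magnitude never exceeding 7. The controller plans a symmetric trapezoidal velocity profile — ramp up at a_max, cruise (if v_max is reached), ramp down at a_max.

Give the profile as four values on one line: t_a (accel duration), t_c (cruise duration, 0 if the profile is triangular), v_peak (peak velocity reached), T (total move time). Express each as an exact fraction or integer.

v_max²/a_max = (7/2)²/7 = 7/4
28 ≥ 7/4 ⇒ cruise phase
t_a = (7/2)/7 = 1/2; v_peak = 7/2
d_cruise = 28 − 7/4 = 105/4; t_c = (105/4)/(7/2) = 15/2
T = 2·1/2 + 15/2 = 17/2

t_a=1/2 t_c=15/2 v_peak=7/2 T=17/2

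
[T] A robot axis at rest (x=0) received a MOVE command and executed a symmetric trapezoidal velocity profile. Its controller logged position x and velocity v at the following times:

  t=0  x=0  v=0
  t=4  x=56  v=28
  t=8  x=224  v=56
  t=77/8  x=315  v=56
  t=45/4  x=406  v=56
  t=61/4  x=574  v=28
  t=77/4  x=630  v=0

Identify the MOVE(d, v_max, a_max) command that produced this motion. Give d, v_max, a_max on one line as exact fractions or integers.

d=630 v_max=56 a_max=7

final state: t=77/4, x=630, v=0 → d = 630
a_max = (28−0)/(4−0) = 7
max v = 56 over t∈[8,45/4] → v_max = 56
check: 56·(8+13/4) = 630 ✓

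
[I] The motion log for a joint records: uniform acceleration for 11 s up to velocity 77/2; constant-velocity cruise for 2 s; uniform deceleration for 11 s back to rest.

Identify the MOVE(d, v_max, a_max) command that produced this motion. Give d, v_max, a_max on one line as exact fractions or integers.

d=1001/2 v_max=77/2 a_max=7/2

a_max = (77/2)/11 = 7/2
d_a = ½·77/2·11 = 847/4; d_c = 77/2·2 = 77
d = 2·847/4 + 77 = 1001/2
t_c = 2 > 0 ⇒ limit active, v_max = 77/2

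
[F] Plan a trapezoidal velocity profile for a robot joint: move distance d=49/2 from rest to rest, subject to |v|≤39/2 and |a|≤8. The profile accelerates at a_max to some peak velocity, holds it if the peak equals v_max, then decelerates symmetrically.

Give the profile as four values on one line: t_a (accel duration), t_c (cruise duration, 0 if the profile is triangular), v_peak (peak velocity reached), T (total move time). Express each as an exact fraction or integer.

t_a=7/4 t_c=0 v_peak=14 T=7/2

vₘ²/aₘ = (39/2)²/8 = 1521/32
49/2 < 1521/32 ⇒ no cruise
v_peak = √(49/2·8) = √196 = 14
t_a = 14/8 = 7/4; t_c = 0
T = 2·7/4 = 7/2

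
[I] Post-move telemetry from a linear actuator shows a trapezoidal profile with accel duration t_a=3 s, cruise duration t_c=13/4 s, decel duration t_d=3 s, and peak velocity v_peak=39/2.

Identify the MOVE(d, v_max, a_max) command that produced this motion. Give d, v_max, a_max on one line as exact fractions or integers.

d=975/8 v_max=39/2 a_max=13/2

a_max = (39/2)/3 = 13/2
d_a = ½·39/2·3 = 117/4; d_c = 39/2·13/4 = 507/8
d = 2·117/4 + 507/8 = 975/8
t_c = 13/4 > 0 so v_max = 39/2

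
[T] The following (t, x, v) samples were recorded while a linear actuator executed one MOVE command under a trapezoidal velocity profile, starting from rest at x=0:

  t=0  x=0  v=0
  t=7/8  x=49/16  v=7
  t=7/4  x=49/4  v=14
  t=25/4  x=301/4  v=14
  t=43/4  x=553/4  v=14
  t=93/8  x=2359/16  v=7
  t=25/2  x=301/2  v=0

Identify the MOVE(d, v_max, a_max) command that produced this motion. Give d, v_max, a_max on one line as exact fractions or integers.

final state: t=25/2, x=301/2, v=0 → d = 301/2
a_max = (7−0)/(7/8−0) = 8
max v = 14 over t∈[7/4,43/4] → v_max = 14
check: 14·(7/4+9) = 301/2 ✓

d=301/2 v_max=14 a_max=8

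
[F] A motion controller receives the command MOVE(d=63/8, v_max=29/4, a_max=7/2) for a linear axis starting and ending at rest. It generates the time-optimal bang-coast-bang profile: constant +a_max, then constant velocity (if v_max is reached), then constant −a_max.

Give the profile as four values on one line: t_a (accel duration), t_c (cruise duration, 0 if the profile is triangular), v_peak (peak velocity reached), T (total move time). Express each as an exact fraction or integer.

t_a=3/2 t_c=0 v_peak=21/4 T=3

vₘ²/aₘ = (29/4)²/(7/2) = 841/56
63/8 < 841/56 → triangular
v_peak = √(63/8·7/2) = √(441/16) = 21/4
t_a = (21/4)/(7/2) = 3/2; t_c = 0
T = 2·3/2 = 3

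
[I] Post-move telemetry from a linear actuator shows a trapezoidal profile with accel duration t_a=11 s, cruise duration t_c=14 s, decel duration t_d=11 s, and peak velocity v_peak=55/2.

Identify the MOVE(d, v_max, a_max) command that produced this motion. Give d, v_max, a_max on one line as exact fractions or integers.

d=1375/2 v_max=55/2 a_max=5/2

a_max = (55/2)/11 = 5/2
d_a = ½·55/2·11 = 605/4; d_c = 55/2·14 = 385
d = 2·605/4 + 385 = 1375/2
t_c = 14 > 0 so v_max = 55/2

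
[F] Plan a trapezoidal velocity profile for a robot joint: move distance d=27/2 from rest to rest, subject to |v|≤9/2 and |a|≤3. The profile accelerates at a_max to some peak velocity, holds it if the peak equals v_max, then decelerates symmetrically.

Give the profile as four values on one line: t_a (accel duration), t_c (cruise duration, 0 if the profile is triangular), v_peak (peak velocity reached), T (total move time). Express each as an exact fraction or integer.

v_max²/a_max = (9/2)²/3 = 27/4
27/2 ≥ 27/4 → trapezoidal
t_a = (9/2)/3 = 3/2; v_peak = 9/2
d_cruise = 27/2 − 27/4 = 27/4; t_c = (27/4)/(9/2) = 3/2
T = 2·3/2 + 3/2 = 9/2

t_a=3/2 t_c=3/2 v_peak=9/2 T=9/2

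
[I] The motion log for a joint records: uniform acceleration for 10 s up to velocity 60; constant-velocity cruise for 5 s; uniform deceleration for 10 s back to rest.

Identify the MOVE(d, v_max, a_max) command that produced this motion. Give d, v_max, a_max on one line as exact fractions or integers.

d=900 v_max=60 a_max=6

a_max = 60/10 = 6
d_a = ½·60·10 = 300; d_c = 60·5 = 300
d = 2·300 + 300 = 900
t_c = 5 > 0 so v_max = 60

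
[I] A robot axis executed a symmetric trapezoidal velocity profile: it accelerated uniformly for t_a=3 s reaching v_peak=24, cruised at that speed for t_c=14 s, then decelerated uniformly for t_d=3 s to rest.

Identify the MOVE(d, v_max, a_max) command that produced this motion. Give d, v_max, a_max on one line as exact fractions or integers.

a_max = 24/3 = 8
d_a = ½·24·3 = 36; d_c = 24·14 = 336
d = 2·36 + 336 = 408
t_c = 14 > 0 so v_max = 24

d=408 v_max=24 a_max=8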